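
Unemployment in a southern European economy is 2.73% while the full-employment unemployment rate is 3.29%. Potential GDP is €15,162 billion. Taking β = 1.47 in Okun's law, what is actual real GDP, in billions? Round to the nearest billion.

€15,287 billion

Unemployment gap = 2.73 - 3.29 = -0.56 points, so the output gap is -1.47 × (-0.56) = 0.8232%.
Actual GDP = 15162 × (1 + 0.8232/100) = 15162 × 1.008232 ≈ 15287 billion.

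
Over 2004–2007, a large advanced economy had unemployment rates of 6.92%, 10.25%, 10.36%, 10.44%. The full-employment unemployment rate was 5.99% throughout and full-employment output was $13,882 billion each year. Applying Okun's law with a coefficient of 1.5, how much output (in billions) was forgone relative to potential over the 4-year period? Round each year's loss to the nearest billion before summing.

Year 2004: gap = -1.5 × (6.92 - 5.99) = -1.395%, loss ≈ 13882 × 1.395/100 ≈ 194.
Year 2005: gap = -1.5 × (10.25 - 5.99) = -6.39%, loss ≈ 13882 × 6.39/100 ≈ 887.
Year 2006: gap = -1.5 × (10.36 - 5.99) = -6.555%, loss ≈ 13882 × 6.555/100 ≈ 910.
Year 2007: gap = -1.5 × (10.44 - 5.99) = -6.675%, loss ≈ 13882 × 6.675/100 ≈ 927.
Total lost output = 194 + 887 + 910 + 927 = 2918 billion.

$2,918 billion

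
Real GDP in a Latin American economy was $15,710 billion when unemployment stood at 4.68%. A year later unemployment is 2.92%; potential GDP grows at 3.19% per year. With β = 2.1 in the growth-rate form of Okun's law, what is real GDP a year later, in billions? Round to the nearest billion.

Δu = 2.92 - 4.68 = -1.76 points.
Okun's law (growth form): g_Y = g_Y* - β × Δu = 3.19 - 2.1 × (-1.76) = 3.19 + 3.696 = 6.886%.
Real GDP in the next year = 15710 × (1 + 6.886/100) = 15710 × 1.06886 ≈ 16792 billion.

$16,792 billion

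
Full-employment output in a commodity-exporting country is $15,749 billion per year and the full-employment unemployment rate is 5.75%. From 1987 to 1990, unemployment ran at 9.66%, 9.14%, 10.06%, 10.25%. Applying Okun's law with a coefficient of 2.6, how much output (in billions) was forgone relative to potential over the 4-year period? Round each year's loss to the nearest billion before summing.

$6,597 billion

Year 1987: gap = -2.6 × (9.66 - 5.75) = -10.166%, loss ≈ 15749 × 10.166/100 ≈ 1601.
Year 1988: gap = -2.6 × (9.14 - 5.75) = -8.814%, loss ≈ 15749 × 8.814/100 ≈ 1388.
Year 1989: gap = -2.6 × (10.06 - 5.75) = -11.206%, loss ≈ 15749 × 11.206/100 ≈ 1765.
Year 1990: gap = -2.6 × (10.25 - 5.75) = -11.7%, loss ≈ 15749 × 11.7/100 ≈ 1843.
Total lost output = 1601 + 1388 + 1765 + 1843 = 6597 billion.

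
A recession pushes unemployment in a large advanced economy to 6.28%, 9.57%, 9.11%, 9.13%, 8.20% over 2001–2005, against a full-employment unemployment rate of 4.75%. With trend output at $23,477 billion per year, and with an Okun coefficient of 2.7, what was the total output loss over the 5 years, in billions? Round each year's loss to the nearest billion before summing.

$11,752 billion

Year 2001: gap = -2.7 × (6.28 - 4.75) = -4.131%, loss ≈ 23477 × 4.131/100 ≈ 970.
Year 2002: gap = -2.7 × (9.57 - 4.75) = -13.014%, loss ≈ 23477 × 13.014/100 ≈ 3055.
Year 2003: gap = -2.7 × (9.11 - 4.75) = -11.772%, loss ≈ 23477 × 11.772/100 ≈ 2764.
Year 2004: gap = -2.7 × (9.13 - 4.75) = -11.826%, loss ≈ 23477 × 11.826/100 ≈ 2776.
Year 2005: gap = -2.7 × (8.2 - 4.75) = -9.315%, loss ≈ 23477 × 9.315/100 ≈ 2187.
Total lost output = 970 + 3055 + 2764 + 2776 + 2187 = 11752 billion.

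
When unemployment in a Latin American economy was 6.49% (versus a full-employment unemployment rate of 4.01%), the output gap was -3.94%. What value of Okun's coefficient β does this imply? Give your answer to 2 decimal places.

Okun's law: output gap = -β × (u - u*).
-3.94 = -β × (6.49 - 4.01) = -β × 2.48, so β = 3.94/2.48 = 1.59.

β ≈ 1.59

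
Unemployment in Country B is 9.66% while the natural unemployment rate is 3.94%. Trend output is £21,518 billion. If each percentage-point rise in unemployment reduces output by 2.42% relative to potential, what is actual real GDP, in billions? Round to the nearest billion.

Unemployment gap = 9.66 - 3.94 = 5.72 points, so the output gap is -2.42 × 5.72 = -13.8424%.
Actual GDP = 21518 × (1 - 13.8424/100) = 21518 × 0.861576 ≈ 18539 billion.

£18,539 billion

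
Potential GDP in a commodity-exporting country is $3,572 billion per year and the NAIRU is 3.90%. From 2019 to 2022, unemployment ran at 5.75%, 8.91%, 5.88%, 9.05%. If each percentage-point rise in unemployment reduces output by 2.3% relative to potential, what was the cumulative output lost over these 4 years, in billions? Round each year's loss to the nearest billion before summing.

Year 2019: gap = -2.3 × (5.75 - 3.9) = -4.255%, loss ≈ 3572 × 4.255/100 ≈ 152.
Year 2020: gap = -2.3 × (8.91 - 3.9) = -11.523%, loss ≈ 3572 × 11.523/100 ≈ 412.
Year 2021: gap = -2.3 × (5.88 - 3.9) = -4.554%, loss ≈ 3572 × 4.554/100 ≈ 163.
Year 2022: gap = -2.3 × (9.05 - 3.9) = -11.845%, loss ≈ 3572 × 11.845/100 ≈ 423.
Total lost output = 152 + 412 + 163 + 423 = 1150 billion.

$1,150 billion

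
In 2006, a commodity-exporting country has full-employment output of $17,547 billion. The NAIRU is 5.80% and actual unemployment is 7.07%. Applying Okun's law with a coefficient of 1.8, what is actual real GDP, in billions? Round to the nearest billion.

$17,146 billion

Unemployment gap = 7.07 - 5.8 = 1.27 points, so the output gap is -1.8 × 1.27 = -2.286%.
Actual GDP = 17547 × (1 - 2.286/100) = 17547 × 0.97714 ≈ 17146 billion.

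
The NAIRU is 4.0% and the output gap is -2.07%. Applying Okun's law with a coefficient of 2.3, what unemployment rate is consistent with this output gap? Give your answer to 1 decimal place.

4.9%

From Okun's law, u - u* = -(output gap)/β = -(-2.07)/2.3 = 0.9 points.
So u = 4 + 0.9 = 4.9%.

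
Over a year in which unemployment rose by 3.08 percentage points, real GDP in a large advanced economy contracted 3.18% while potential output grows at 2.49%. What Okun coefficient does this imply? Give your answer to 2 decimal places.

β ≈ 1.84

Growth form: g_Y = g_Y* - β × Δu, so β = (g_Y* - g_Y)/Δu.
β = (2.49 + 3.18)/3.08 = 5.67/3.08 = 1.84.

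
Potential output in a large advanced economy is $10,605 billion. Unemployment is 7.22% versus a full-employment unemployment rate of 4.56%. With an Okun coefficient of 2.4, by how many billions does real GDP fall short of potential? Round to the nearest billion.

$677 billion

Output gap = -2.4 × (7.22 - 4.56) = -2.4 × 2.66 = -6.384%.
Actual GDP ≈ 10605 × 0.93616 ≈ 9928 billion, so the shortfall is 10605 - 9928 = 677 billion.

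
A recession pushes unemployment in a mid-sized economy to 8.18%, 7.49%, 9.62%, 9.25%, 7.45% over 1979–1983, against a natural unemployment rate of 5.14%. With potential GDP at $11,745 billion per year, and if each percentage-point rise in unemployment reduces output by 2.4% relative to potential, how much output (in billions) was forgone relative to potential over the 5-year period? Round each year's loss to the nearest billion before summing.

$4,592 billion

Year 1979: gap = -2.4 × (8.18 - 5.14) = -7.296%, loss ≈ 11745 × 7.296/100 ≈ 857.
Year 1980: gap = -2.4 × (7.49 - 5.14) = -5.64%, loss ≈ 11745 × 5.64/100 ≈ 662.
Year 1981: gap = -2.4 × (9.62 - 5.14) = -10.752%, loss ≈ 11745 × 10.752/100 ≈ 1263.
Year 1982: gap = -2.4 × (9.25 - 5.14) = -9.864%, loss ≈ 11745 × 9.864/100 ≈ 1159.
Year 1983: gap = -2.4 × (7.45 - 5.14) = -5.544%, loss ≈ 11745 × 5.544/100 ≈ 651.
Total lost output = 857 + 662 + 1263 + 1159 + 651 = 4592 billion.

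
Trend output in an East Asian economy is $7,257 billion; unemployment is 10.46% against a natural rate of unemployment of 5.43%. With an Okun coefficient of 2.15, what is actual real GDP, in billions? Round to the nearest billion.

$6,472 billion

Unemployment gap = 10.46 - 5.43 = 5.03 points, so the output gap is -2.15 × 5.03 = -10.8145%.
Actual GDP = 7257 × (1 - 10.8145/100) = 7257 × 0.891855 ≈ 6472 billion.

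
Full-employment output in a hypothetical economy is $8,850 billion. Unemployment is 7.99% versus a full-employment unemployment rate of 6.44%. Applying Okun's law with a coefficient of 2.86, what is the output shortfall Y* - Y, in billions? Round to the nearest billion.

Output gap = -2.86 × (7.99 - 6.44) = -2.86 × 1.55 = -4.433%.
Actual GDP ≈ 8850 × 0.95567 ≈ 8458 billion, so the shortfall is 8850 - 8458 = 392 billion.

$392 billion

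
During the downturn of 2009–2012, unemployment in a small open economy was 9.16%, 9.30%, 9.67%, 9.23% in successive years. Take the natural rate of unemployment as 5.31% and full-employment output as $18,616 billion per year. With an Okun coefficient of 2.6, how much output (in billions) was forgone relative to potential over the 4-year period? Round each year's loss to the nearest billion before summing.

Year 2009: gap = -2.6 × (9.16 - 5.31) = -10.01%, loss ≈ 18616 × 10.01/100 ≈ 1863.
Year 2010: gap = -2.6 × (9.3 - 5.31) = -10.374%, loss ≈ 18616 × 10.374/100 ≈ 1931.
Year 2011: gap = -2.6 × (9.67 - 5.31) = -11.336%, loss ≈ 18616 × 11.336/100 ≈ 2110.
Year 2012: gap = -2.6 × (9.23 - 5.31) = -10.192%, loss ≈ 18616 × 10.192/100 ≈ 1897.
Total lost output = 1863 + 1931 + 2110 + 1897 = 7801 billion.

$7,801 billion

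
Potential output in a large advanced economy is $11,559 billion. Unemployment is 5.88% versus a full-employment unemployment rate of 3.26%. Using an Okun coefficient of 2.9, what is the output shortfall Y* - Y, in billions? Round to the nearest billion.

$878 billion

Output gap = -2.9 × (5.88 - 3.26) = -2.9 × 2.62 = -7.598%.
Actual GDP ≈ 11559 × 0.92402 ≈ 10681 billion, so the shortfall is 11559 - 10681 = 878 billion.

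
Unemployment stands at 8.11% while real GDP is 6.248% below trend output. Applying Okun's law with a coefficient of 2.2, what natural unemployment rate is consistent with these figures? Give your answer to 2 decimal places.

From Okun's law, u - u* = -(output gap)/β = -(-6.248)/2.2 = 2.84 points.
So u* = 8.11 - 2.84 = 5.27%.

5.27%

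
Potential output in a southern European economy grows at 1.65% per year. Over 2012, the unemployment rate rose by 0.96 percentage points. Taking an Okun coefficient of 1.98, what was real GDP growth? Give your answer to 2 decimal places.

-0.25%

Growth-rate Okun's law: g_Y = g_Y* - β × Δu.
g_Y = 1.65 - 1.98 × (0.96) = 1.65 - 1.9008 = -0.2508%, i.e. -0.25% to 2 d.p.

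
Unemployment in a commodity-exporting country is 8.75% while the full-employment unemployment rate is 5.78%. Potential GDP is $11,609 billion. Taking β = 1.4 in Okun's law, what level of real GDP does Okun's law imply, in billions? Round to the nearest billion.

$11,126 billion

Unemployment gap = 8.75 - 5.78 = 2.97 points, so the output gap is -1.4 × 2.97 = -4.158%.
Actual GDP = 11609 × (1 - 4.158/100) = 11609 × 0.95842 ≈ 11126 billion.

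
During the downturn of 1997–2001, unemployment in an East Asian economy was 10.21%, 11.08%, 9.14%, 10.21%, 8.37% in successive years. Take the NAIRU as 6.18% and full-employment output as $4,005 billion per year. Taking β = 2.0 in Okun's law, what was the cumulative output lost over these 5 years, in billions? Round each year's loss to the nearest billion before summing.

Year 1997: gap = -2.0 × (10.21 - 6.18) = -8.06%, loss ≈ 4005 × 8.06/100 ≈ 323.
Year 1998: gap = -2.0 × (11.08 - 6.18) = -9.8%, loss ≈ 4005 × 9.8/100 ≈ 392.
Year 1999: gap = -2.0 × (9.14 - 6.18) = -5.92%, loss ≈ 4005 × 5.92/100 ≈ 237.
Year 2000: gap = -2.0 × (10.21 - 6.18) = -8.06%, loss ≈ 4005 × 8.06/100 ≈ 323.
Year 2001: gap = -2.0 × (8.37 - 6.18) = -4.38%, loss ≈ 4005 × 4.38/100 ≈ 175.
Total lost output = 323 + 392 + 237 + 323 + 175 = 1450 billion.

$1,450 billion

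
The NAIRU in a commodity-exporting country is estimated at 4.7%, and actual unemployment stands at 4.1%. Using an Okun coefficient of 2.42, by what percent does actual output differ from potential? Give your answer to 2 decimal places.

1.45%

The unemployment gap is 4.1 - 4.7 = -0.6 percentage points.
Okun's law gives an output gap of -2.42 × (-0.6) = 1.452%, i.e. 1.45% above potential.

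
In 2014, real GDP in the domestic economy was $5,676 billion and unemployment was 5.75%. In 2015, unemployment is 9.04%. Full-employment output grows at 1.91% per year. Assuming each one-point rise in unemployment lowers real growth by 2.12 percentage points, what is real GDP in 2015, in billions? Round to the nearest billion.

$5,389 billion

Δu = 9.04 - 5.75 = 3.29 points.
Okun's law (growth form): g_Y = g_Y* - β × Δu = 1.91 - 2.12 × (3.29) = 1.91 - 6.9748 = -5.0648%.
Real GDP in the next year = 5676 × (1 - 5.0648/100) = 5676 × 0.949352 ≈ 5389 billion.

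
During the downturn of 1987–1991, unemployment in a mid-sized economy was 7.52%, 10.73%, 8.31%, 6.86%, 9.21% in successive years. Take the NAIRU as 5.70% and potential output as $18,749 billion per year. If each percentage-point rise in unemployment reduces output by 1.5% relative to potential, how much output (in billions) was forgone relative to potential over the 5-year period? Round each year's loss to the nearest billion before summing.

Year 1987: gap = -1.5 × (7.52 - 5.7) = -2.73%, loss ≈ 18749 × 2.73/100 ≈ 512.
Year 1988: gap = -1.5 × (10.73 - 5.7) = -7.545%, loss ≈ 18749 × 7.545/100 ≈ 1415.
Year 1989: gap = -1.5 × (8.31 - 5.7) = -3.915%, loss ≈ 18749 × 3.915/100 ≈ 734.
Year 1990: gap = -1.5 × (6.86 - 5.7) = -1.74%, loss ≈ 18749 × 1.74/100 ≈ 326.
Year 1991: gap = -1.5 × (9.21 - 5.7) = -5.265%, loss ≈ 18749 × 5.265/100 ≈ 987.
Total lost output = 512 + 1415 + 734 + 326 + 987 = 3974 billion.

$3,974 billion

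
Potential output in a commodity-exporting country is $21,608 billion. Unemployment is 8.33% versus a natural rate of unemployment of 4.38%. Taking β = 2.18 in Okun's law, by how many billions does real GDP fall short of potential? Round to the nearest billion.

Output gap = -2.18 × (8.33 - 4.38) = -2.18 × 3.95 = -8.611%.
Actual GDP ≈ 21608 × 0.91389 ≈ 19747 billion, so the shortfall is 21608 - 19747 = 1861 billion.

$1,861 billion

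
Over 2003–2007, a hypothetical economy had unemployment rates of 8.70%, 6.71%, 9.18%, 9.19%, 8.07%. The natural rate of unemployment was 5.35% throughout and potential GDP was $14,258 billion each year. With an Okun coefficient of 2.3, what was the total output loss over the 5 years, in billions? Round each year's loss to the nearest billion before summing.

$4,952 billion

Year 2003: gap = -2.3 × (8.7 - 5.35) = -7.705%, loss ≈ 14258 × 7.705/100 ≈ 1099.
Year 2004: gap = -2.3 × (6.71 - 5.35) = -3.128%, loss ≈ 14258 × 3.128/100 ≈ 446.
Year 2005: gap = -2.3 × (9.18 - 5.35) = -8.809%, loss ≈ 14258 × 8.809/100 ≈ 1256.
Year 2006: gap = -2.3 × (9.19 - 5.35) = -8.832%, loss ≈ 14258 × 8.832/100 ≈ 1259.
Year 2007: gap = -2.3 × (8.07 - 5.35) = -6.256%, loss ≈ 14258 × 6.256/100 ≈ 892.
Total lost output = 1099 + 446 + 1256 + 1259 + 892 = 4952 billion.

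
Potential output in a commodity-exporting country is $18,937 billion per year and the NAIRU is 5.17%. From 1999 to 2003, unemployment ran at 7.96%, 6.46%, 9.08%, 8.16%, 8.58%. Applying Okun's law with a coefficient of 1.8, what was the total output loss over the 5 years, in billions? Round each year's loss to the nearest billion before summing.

$4,905 billion

Year 1999: gap = -1.8 × (7.96 - 5.17) = -5.022%, loss ≈ 18937 × 5.022/100 ≈ 951.
Year 2000: gap = -1.8 × (6.46 - 5.17) = -2.322%, loss ≈ 18937 × 2.322/100 ≈ 440.
Year 2001: gap = -1.8 × (9.08 - 5.17) = -7.038%, loss ≈ 18937 × 7.038/100 ≈ 1333.
Year 2002: gap = -1.8 × (8.16 - 5.17) = -5.382%, loss ≈ 18937 × 5.382/100 ≈ 1019.
Year 2003: gap = -1.8 × (8.58 - 5.17) = -6.138%, loss ≈ 18937 × 6.138/100 ≈ 1162.
Total lost output = 951 + 440 + 1333 + 1019 + 1162 = 4905 billion.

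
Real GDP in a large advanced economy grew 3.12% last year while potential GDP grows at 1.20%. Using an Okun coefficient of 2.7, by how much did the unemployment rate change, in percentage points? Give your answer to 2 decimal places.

Growth-rate Okun's law: g_Y = g_Y* - β × Δu, so Δu = (g_Y* - g_Y)/β.
Δu = (1.2 - 3.12)/2.7 = -1.92/2.7 = -0.71 percentage points.

-0.71 percentage points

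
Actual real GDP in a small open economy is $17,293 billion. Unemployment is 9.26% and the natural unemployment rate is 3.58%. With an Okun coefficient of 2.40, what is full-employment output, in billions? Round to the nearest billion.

Unemployment gap = 9.26 - 3.58 = 5.68 points, so output gap = -2.4 × 5.68 = -13.632%.
Since Y = Y* × (1 + gap/100), Y* = 17293/0.86368 ≈ 20022 billion.

$20,022 billion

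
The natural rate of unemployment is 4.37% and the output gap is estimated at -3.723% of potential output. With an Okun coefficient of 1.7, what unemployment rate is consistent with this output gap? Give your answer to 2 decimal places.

From Okun's law, u - u* = -(output gap)/β = -(-3.723)/1.7 = 2.19 points.
So u = 4.37 + 2.19 = 6.56%.

6.56%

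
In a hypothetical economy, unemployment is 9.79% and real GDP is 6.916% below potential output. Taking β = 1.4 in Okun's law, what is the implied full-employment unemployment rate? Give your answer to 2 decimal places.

4.85%

From Okun's law, u - u* = -(output gap)/β = -(-6.916)/1.4 = 4.94 points.
So u* = 9.79 - 4.94 = 4.85%.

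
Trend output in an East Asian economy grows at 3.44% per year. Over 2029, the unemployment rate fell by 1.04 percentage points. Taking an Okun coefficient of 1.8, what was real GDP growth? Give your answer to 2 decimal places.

5.31%

Growth-rate Okun's law: g_Y = g_Y* - β × Δu.
g_Y = 3.44 - 1.8 × (-1.04) = 3.44 + 1.872 = 5.312%, i.e. 5.31% to 2 d.p.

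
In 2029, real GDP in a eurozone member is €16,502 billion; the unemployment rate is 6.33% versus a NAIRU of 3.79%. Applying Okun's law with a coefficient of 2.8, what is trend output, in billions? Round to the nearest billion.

€17,765 billion

Unemployment gap = 6.33 - 3.79 = 2.54 points, so output gap = -2.8 × 2.54 = -7.112%.
Since Y = Y* × (1 + gap/100), Y* = 16502/0.92888 ≈ 17765 billion.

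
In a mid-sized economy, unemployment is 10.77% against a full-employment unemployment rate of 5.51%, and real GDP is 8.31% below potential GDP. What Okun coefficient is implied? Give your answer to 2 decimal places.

Okun's law: output gap = -β × (u - u*).
-8.31 = -β × (10.77 - 5.51) = -β × 5.26, so β = 8.31/5.26 = 1.58.

β ≈ 1.58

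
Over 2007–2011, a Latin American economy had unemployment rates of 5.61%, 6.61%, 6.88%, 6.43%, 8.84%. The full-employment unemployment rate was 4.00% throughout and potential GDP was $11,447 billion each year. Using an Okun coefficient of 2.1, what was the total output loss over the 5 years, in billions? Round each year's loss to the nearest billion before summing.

$3,453 billion

Year 2007: gap = -2.1 × (5.61 - 4) = -3.381%, loss ≈ 11447 × 3.381/100 ≈ 387.
Year 2008: gap = -2.1 × (6.61 - 4) = -5.481%, loss ≈ 11447 × 5.481/100 ≈ 627.
Year 2009: gap = -2.1 × (6.88 - 4) = -6.048%, loss ≈ 11447 × 6.048/100 ≈ 692.
Year 2010: gap = -2.1 × (6.43 - 4) = -5.103%, loss ≈ 11447 × 5.103/100 ≈ 584.
Year 2011: gap = -2.1 × (8.84 - 4) = -10.164%, loss ≈ 11447 × 10.164/100 ≈ 1163.
Total lost output = 387 + 627 + 692 + 584 + 1163 = 3453 billion.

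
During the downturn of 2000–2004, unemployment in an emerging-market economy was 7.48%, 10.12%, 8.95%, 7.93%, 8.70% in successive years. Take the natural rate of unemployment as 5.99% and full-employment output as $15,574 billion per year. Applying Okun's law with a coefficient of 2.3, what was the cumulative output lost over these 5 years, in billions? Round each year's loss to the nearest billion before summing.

$4,739 billion

Year 2000: gap = -2.3 × (7.48 - 5.99) = -3.427%, loss ≈ 15574 × 3.427/100 ≈ 534.
Year 2001: gap = -2.3 × (10.12 - 5.99) = -9.499%, loss ≈ 15574 × 9.499/100 ≈ 1479.
Year 2002: gap = -2.3 × (8.95 - 5.99) = -6.808%, loss ≈ 15574 × 6.808/100 ≈ 1060.
Year 2003: gap = -2.3 × (7.93 - 5.99) = -4.462%, loss ≈ 15574 × 4.462/100 ≈ 695.
Year 2004: gap = -2.3 × (8.7 - 5.99) = -6.233%, loss ≈ 15574 × 6.233/100 ≈ 971.
Total lost output = 534 + 1479 + 1060 + 695 + 971 = 4739 billion.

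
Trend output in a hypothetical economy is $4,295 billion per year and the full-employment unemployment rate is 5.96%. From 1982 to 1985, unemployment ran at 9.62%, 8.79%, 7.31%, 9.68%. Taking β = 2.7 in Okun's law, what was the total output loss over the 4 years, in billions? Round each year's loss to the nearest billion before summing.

$1,340 billion

Year 1982: gap = -2.7 × (9.62 - 5.96) = -9.882%, loss ≈ 4295 × 9.882/100 ≈ 424.
Year 1983: gap = -2.7 × (8.79 - 5.96) = -7.641%, loss ≈ 4295 × 7.641/100 ≈ 328.
Year 1984: gap = -2.7 × (7.31 - 5.96) = -3.645%, loss ≈ 4295 × 3.645/100 ≈ 157.
Year 1985: gap = -2.7 × (9.68 - 5.96) = -10.044%, loss ≈ 4295 × 10.044/100 ≈ 431.
Total lost output = 424 + 328 + 157 + 431 = 1340 billion.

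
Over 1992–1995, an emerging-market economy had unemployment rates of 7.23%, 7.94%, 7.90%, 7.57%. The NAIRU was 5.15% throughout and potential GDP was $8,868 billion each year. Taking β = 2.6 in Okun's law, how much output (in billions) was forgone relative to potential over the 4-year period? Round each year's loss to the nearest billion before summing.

Year 1992: gap = -2.6 × (7.23 - 5.15) = -5.408%, loss ≈ 8868 × 5.408/100 ≈ 480.
Year 1993: gap = -2.6 × (7.94 - 5.15) = -7.254%, loss ≈ 8868 × 7.254/100 ≈ 643.
Year 1994: gap = -2.6 × (7.9 - 5.15) = -7.15%, loss ≈ 8868 × 7.15/100 ≈ 634.
Year 1995: gap = -2.6 × (7.57 - 5.15) = -6.292%, loss ≈ 8868 × 6.292/100 ≈ 558.
Total lost output = 480 + 643 + 634 + 558 = 2315 billion.

$2,315 billion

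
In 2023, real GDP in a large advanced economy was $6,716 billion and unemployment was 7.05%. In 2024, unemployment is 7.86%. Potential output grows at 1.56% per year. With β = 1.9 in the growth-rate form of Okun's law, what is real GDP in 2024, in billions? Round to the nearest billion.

$6,717 billion

Δu = 7.86 - 7.05 = 0.81 points.
Okun's law (growth form): g_Y = g_Y* - β × Δu = 1.56 - 1.9 × (0.81) = 1.56 - 1.539 = 0.021%.
Real GDP in the next year = 6716 × (1 + 0.021/100) = 6716 × 1.00021 ≈ 6717 billion.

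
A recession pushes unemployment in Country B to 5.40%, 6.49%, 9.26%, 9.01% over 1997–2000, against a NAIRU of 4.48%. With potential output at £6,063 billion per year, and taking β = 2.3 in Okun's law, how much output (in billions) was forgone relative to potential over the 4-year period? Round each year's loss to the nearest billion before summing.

£1,707 billion

Year 1997: gap = -2.3 × (5.4 - 4.48) = -2.116%, loss ≈ 6063 × 2.116/100 ≈ 128.
Year 1998: gap = -2.3 × (6.49 - 4.48) = -4.623%, loss ≈ 6063 × 4.623/100 ≈ 280.
Year 1999: gap = -2.3 × (9.26 - 4.48) = -10.994%, loss ≈ 6063 × 10.994/100 ≈ 667.
Year 2000: gap = -2.3 × (9.01 - 4.48) = -10.419%, loss ≈ 6063 × 10.419/100 ≈ 632.
Total lost output = 128 + 280 + 667 + 632 = 1707 billion.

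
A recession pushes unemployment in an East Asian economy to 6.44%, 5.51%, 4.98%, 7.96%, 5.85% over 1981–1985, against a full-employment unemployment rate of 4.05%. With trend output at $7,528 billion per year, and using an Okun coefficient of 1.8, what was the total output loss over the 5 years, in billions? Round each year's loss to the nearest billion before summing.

$1,422 billion

Year 1981: gap = -1.8 × (6.44 - 4.05) = -4.302%, loss ≈ 7528 × 4.302/100 ≈ 324.
Year 1982: gap = -1.8 × (5.51 - 4.05) = -2.628%, loss ≈ 7528 × 2.628/100 ≈ 198.
Year 1983: gap = -1.8 × (4.98 - 4.05) = -1.674%, loss ≈ 7528 × 1.674/100 ≈ 126.
Year 1984: gap = -1.8 × (7.96 - 4.05) = -7.038%, loss ≈ 7528 × 7.038/100 ≈ 530.
Year 1985: gap = -1.8 × (5.85 - 4.05) = -3.24%, loss ≈ 7528 × 3.24/100 ≈ 244.
Total lost output = 324 + 198 + 126 + 530 + 244 = 1422 billion.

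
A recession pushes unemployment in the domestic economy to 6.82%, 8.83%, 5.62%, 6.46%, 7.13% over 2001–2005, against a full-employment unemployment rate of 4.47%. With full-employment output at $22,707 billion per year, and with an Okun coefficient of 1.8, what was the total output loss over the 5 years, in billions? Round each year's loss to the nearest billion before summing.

Year 2001: gap = -1.8 × (6.82 - 4.47) = -4.23%, loss ≈ 22707 × 4.23/100 ≈ 961.
Year 2002: gap = -1.8 × (8.83 - 4.47) = -7.848%, loss ≈ 22707 × 7.848/100 ≈ 1782.
Year 2003: gap = -1.8 × (5.62 - 4.47) = -2.07%, loss ≈ 22707 × 2.07/100 ≈ 470.
Year 2004: gap = -1.8 × (6.46 - 4.47) = -3.582%, loss ≈ 22707 × 3.582/100 ≈ 813.
Year 2005: gap = -1.8 × (7.13 - 4.47) = -4.788%, loss ≈ 22707 × 4.788/100 ≈ 1087.
Total lost output = 961 + 1782 + 470 + 813 + 1087 = 5113 billion.

$5,113 billion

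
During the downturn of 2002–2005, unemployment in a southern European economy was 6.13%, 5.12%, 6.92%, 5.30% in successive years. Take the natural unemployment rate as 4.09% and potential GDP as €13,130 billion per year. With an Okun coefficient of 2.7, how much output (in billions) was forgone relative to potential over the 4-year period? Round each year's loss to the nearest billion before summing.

Year 2002: gap = -2.7 × (6.13 - 4.09) = -5.508%, loss ≈ 13130 × 5.508/100 ≈ 723.
Year 2003: gap = -2.7 × (5.12 - 4.09) = -2.781%, loss ≈ 13130 × 2.781/100 ≈ 365.
Year 2004: gap = -2.7 × (6.92 - 4.09) = -7.641%, loss ≈ 13130 × 7.641/100 ≈ 1003.
Year 2005: gap = -2.7 × (5.3 - 4.09) = -3.267%, loss ≈ 13130 × 3.267/100 ≈ 429.
Total lost output = 723 + 365 + 1003 + 429 = 2520 billion.

€2,520 billion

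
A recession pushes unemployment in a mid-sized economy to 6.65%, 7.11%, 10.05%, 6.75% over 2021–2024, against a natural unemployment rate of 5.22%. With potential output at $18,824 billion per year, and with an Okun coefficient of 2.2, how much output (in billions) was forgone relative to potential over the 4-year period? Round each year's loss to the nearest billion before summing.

Year 2021: gap = -2.2 × (6.65 - 5.22) = -3.146%, loss ≈ 18824 × 3.146/100 ≈ 592.
Year 2022: gap = -2.2 × (7.11 - 5.22) = -4.158%, loss ≈ 18824 × 4.158/100 ≈ 783.
Year 2023: gap = -2.2 × (10.05 - 5.22) = -10.626%, loss ≈ 18824 × 10.626/100 ≈ 2000.
Year 2024: gap = -2.2 × (6.75 - 5.22) = -3.366%, loss ≈ 18824 × 3.366/100 ≈ 634.
Total lost output = 592 + 783 + 2000 + 634 = 4009 billion.

$4,009 billion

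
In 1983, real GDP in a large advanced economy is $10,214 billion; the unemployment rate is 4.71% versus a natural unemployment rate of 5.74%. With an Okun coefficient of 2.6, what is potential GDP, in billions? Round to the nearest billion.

Unemployment gap = 4.71 - 5.74 = -1.03 points, so output gap = -2.6 × (-1.03) = 2.678%.
Since Y = Y* × (1 + gap/100), Y* = 10214/1.02678 ≈ 9948 billion.

$9,948 billion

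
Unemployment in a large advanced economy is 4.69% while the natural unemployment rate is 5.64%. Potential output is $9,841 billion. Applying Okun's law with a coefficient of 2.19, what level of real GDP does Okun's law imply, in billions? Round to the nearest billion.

Unemployment gap = 4.69 - 5.64 = -0.95 points, so the output gap is -2.19 × (-0.95) = 2.0805%.
Actual GDP = 9841 × (1 + 2.0805/100) = 9841 × 1.020805 ≈ 10046 billion.

$10,046 billion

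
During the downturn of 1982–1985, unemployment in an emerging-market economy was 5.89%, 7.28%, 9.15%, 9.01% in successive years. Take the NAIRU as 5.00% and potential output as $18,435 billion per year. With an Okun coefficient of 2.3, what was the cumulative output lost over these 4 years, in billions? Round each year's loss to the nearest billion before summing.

$4,804 billion

Year 1982: gap = -2.3 × (5.89 - 5) = -2.047%, loss ≈ 18435 × 2.047/100 ≈ 377.
Year 1983: gap = -2.3 × (7.28 - 5) = -5.244%, loss ≈ 18435 × 5.244/100 ≈ 967.
Year 1984: gap = -2.3 × (9.15 - 5) = -9.545%, loss ≈ 18435 × 9.545/100 ≈ 1760.
Year 1985: gap = -2.3 × (9.01 - 5) = -9.223%, loss ≈ 18435 × 9.223/100 ≈ 1700.
Total lost output = 377 + 967 + 1760 + 1700 = 4804 billion.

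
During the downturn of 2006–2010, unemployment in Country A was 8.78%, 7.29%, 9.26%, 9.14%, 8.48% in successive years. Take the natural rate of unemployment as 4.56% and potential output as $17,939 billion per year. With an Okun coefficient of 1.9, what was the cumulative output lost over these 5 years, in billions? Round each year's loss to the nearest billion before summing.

Year 2006: gap = -1.9 × (8.78 - 4.56) = -8.018%, loss ≈ 17939 × 8.018/100 ≈ 1438.
Year 2007: gap = -1.9 × (7.29 - 4.56) = -5.187%, loss ≈ 17939 × 5.187/100 ≈ 930.
Year 2008: gap = -1.9 × (9.26 - 4.56) = -8.93%, loss ≈ 17939 × 8.93/100 ≈ 1602.
Year 2009: gap = -1.9 × (9.14 - 4.56) = -8.702%, loss ≈ 17939 × 8.702/100 ≈ 1561.
Year 2010: gap = -1.9 × (8.48 - 4.56) = -7.448%, loss ≈ 17939 × 7.448/100 ≈ 1336.
Total lost output = 1438 + 930 + 1602 + 1561 + 1336 = 6867 billion.

$6,867 billion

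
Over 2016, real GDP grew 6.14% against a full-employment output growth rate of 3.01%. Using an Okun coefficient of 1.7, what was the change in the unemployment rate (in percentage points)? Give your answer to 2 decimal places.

Growth-rate Okun's law: g_Y = g_Y* - β × Δu, so Δu = (g_Y* - g_Y)/β.
Δu = (3.01 - 6.14)/1.7 = -3.13/1.7 = -1.84 percentage points.

-1.84 percentage points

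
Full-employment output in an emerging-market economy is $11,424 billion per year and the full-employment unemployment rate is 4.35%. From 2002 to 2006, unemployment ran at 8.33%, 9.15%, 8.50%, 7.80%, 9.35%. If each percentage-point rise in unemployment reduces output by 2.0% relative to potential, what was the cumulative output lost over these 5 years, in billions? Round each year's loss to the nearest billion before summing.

Year 2002: gap = -2.0 × (8.33 - 4.35) = -7.96%, loss ≈ 11424 × 7.96/100 ≈ 909.
Year 2003: gap = -2.0 × (9.15 - 4.35) = -9.6%, loss ≈ 11424 × 9.6/100 ≈ 1097.
Year 2004: gap = -2.0 × (8.5 - 4.35) = -8.3%, loss ≈ 11424 × 8.3/100 ≈ 948.
Year 2005: gap = -2.0 × (7.8 - 4.35) = -6.9%, loss ≈ 11424 × 6.9/100 ≈ 788.
Year 2006: gap = -2.0 × (9.35 - 4.35) = -10%, loss ≈ 11424 × 10/100 ≈ 1142.
Total lost output = 909 + 1097 + 948 + 788 + 1142 = 4884 billion.

$4,884 billion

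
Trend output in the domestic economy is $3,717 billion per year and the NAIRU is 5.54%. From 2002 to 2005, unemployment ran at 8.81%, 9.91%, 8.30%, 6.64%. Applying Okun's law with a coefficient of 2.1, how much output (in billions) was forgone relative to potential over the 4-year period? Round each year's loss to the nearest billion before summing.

Year 2002: gap = -2.1 × (8.81 - 5.54) = -6.867%, loss ≈ 3717 × 6.867/100 ≈ 255.
Year 2003: gap = -2.1 × (9.91 - 5.54) = -9.177%, loss ≈ 3717 × 9.177/100 ≈ 341.
Year 2004: gap = -2.1 × (8.3 - 5.54) = -5.796%, loss ≈ 3717 × 5.796/100 ≈ 215.
Year 2005: gap = -2.1 × (6.64 - 5.54) = -2.31%, loss ≈ 3717 × 2.31/100 ≈ 86.
Total lost output = 255 + 341 + 215 + 86 = 897 billion.

$897 billion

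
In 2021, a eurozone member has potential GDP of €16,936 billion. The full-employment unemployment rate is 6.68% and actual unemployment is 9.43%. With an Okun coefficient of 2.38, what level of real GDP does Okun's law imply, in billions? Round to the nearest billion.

Unemployment gap = 9.43 - 6.68 = 2.75 points, so the output gap is -2.38 × 2.75 = -6.545%.
Actual GDP = 16936 × (1 - 6.545/100) = 16936 × 0.93455 ≈ 15828 billion.

€15,828 billion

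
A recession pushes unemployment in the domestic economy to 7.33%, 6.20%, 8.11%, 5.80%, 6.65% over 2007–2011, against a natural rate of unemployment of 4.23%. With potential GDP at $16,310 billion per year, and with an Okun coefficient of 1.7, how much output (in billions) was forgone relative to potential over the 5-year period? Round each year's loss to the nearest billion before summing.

$3,588 billion

Year 2007: gap = -1.7 × (7.33 - 4.23) = -5.27%, loss ≈ 16310 × 5.27/100 ≈ 860.
Year 2008: gap = -1.7 × (6.2 - 4.23) = -3.349%, loss ≈ 16310 × 3.349/100 ≈ 546.
Year 2009: gap = -1.7 × (8.11 - 4.23) = -6.596%, loss ≈ 16310 × 6.596/100 ≈ 1076.
Year 2010: gap = -1.7 × (5.8 - 4.23) = -2.669%, loss ≈ 16310 × 2.669/100 ≈ 435.
Year 2011: gap = -1.7 × (6.65 - 4.23) = -4.114%, loss ≈ 16310 × 4.114/100 ≈ 671.
Total lost output = 860 + 546 + 1076 + 435 + 671 = 3588 billion.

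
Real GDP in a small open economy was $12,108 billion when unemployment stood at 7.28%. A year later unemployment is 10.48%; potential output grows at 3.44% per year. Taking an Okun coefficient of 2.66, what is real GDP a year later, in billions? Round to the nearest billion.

$11,494 billion

Δu = 10.48 - 7.28 = 3.2 points.
Okun's law (growth form): g_Y = g_Y* - β × Δu = 3.44 - 2.66 × (3.20) = 3.44 - 8.512 = -5.072%.
Real GDP in the next year = 12108 × (1 - 5.072/100) = 12108 × 0.94928 ≈ 11494 billion.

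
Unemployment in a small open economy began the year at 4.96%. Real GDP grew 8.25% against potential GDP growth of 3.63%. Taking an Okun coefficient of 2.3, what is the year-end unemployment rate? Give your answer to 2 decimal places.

Growth-rate Okun's law: g_Y = g_Y* - β × Δu, so Δu = (g_Y* - g_Y)/β.
Δu = (3.63 - 8.25)/2.3 = -4.62/2.3 = -2.01 percentage points.
Year-end unemployment = 4.96 - 2.01 = 2.95%.

2.95%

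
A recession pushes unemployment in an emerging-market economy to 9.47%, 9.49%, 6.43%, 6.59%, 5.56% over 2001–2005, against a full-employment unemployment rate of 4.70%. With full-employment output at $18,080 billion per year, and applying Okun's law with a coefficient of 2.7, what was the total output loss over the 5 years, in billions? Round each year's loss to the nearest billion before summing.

$6,855 billion

Year 2001: gap = -2.7 × (9.47 - 4.7) = -12.879%, loss ≈ 18080 × 12.879/100 ≈ 2329.
Year 2002: gap = -2.7 × (9.49 - 4.7) = -12.933%, loss ≈ 18080 × 12.933/100 ≈ 2338.
Year 2003: gap = -2.7 × (6.43 - 4.7) = -4.671%, loss ≈ 18080 × 4.671/100 ≈ 845.
Year 2004: gap = -2.7 × (6.59 - 4.7) = -5.103%, loss ≈ 18080 × 5.103/100 ≈ 923.
Year 2005: gap = -2.7 × (5.56 - 4.7) = -2.322%, loss ≈ 18080 × 2.322/100 ≈ 420.
Total lost output = 2329 + 2338 + 845 + 923 + 420 = 6855 billion.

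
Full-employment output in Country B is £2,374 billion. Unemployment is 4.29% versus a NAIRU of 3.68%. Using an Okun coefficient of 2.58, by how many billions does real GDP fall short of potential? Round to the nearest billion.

£37 billion

Output gap = -2.58 × (4.29 - 3.68) = -2.58 × 0.61 = -1.5738%.
Actual GDP ≈ 2374 × 0.984262 ≈ 2337 billion, so the shortfall is 2374 - 2337 = 37 billion.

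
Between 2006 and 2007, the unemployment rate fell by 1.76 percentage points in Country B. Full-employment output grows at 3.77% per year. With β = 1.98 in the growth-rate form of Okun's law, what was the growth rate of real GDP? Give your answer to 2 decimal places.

Growth-rate Okun's law: g_Y = g_Y* - β × Δu.
g_Y = 3.77 - 1.98 × (-1.76) = 3.77 + 3.4848 = 7.2548%, i.e. 7.25% to 2 d.p.

7.25%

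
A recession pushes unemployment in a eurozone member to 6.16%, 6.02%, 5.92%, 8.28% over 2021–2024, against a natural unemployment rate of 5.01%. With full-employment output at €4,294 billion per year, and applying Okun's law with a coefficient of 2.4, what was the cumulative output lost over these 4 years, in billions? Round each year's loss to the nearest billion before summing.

Year 2021: gap = -2.4 × (6.16 - 5.01) = -2.76%, loss ≈ 4294 × 2.76/100 ≈ 119.
Year 2022: gap = -2.4 × (6.02 - 5.01) = -2.424%, loss ≈ 4294 × 2.424/100 ≈ 104.
Year 2023: gap = -2.4 × (5.92 - 5.01) = -2.184%, loss ≈ 4294 × 2.184/100 ≈ 94.
Year 2024: gap = -2.4 × (8.28 - 5.01) = -7.848%, loss ≈ 4294 × 7.848/100 ≈ 337.
Total lost output = 119 + 104 + 94 + 337 = 654 billion.

€654 billion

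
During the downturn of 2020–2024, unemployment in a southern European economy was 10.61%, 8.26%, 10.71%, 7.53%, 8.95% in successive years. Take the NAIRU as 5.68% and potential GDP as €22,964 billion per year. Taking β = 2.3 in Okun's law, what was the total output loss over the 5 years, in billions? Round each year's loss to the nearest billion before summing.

Year 2020: gap = -2.3 × (10.61 - 5.68) = -11.339%, loss ≈ 22964 × 11.339/100 ≈ 2604.
Year 2021: gap = -2.3 × (8.26 - 5.68) = -5.934%, loss ≈ 22964 × 5.934/100 ≈ 1363.
Year 2022: gap = -2.3 × (10.71 - 5.68) = -11.569%, loss ≈ 22964 × 11.569/100 ≈ 2657.
Year 2023: gap = -2.3 × (7.53 - 5.68) = -4.255%, loss ≈ 22964 × 4.255/100 ≈ 977.
Year 2024: gap = -2.3 × (8.95 - 5.68) = -7.521%, loss ≈ 22964 × 7.521/100 ≈ 1727.
Total lost output = 2604 + 1363 + 2657 + 977 + 1727 = 9328 billion.

€9,328 billion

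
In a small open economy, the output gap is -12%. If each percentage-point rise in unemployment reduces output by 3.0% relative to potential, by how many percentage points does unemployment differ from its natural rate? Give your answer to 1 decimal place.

4.0 percentage points

Okun's law: output gap = -β × (u - u*), so u - u* = -(output gap)/β.
u - u* = -(-12)/3.0 = 4 percentage points.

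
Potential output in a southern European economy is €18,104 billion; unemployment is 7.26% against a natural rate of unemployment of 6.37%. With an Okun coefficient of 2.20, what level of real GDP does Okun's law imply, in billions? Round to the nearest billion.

€17,750 billion

Unemployment gap = 7.26 - 6.37 = 0.89 points, so the output gap is -2.2 × 0.89 = -1.958%.
Actual GDP = 18104 × (1 - 1.958/100) = 18104 × 0.98042 ≈ 17750 billion.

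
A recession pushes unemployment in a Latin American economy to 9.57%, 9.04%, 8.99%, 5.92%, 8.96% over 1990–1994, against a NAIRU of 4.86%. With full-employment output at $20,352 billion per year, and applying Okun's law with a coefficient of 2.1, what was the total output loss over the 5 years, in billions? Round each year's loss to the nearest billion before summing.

$7,769 billion

Year 1990: gap = -2.1 × (9.57 - 4.86) = -9.891%, loss ≈ 20352 × 9.891/100 ≈ 2013.
Year 1991: gap = -2.1 × (9.04 - 4.86) = -8.778%, loss ≈ 20352 × 8.778/100 ≈ 1786.
Year 1992: gap = -2.1 × (8.99 - 4.86) = -8.673%, loss ≈ 20352 × 8.673/100 ≈ 1765.
Year 1993: gap = -2.1 × (5.92 - 4.86) = -2.226%, loss ≈ 20352 × 2.226/100 ≈ 453.
Year 1994: gap = -2.1 × (8.96 - 4.86) = -8.61%, loss ≈ 20352 × 8.61/100 ≈ 1752.
Total lost output = 2013 + 1786 + 1765 + 453 + 1752 = 7769 billion.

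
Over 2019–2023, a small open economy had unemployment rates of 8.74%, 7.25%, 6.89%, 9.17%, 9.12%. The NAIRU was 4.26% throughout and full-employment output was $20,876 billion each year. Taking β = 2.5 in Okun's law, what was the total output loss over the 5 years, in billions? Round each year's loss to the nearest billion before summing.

Year 2019: gap = -2.5 × (8.74 - 4.26) = -11.2%, loss ≈ 20876 × 11.2/100 ≈ 2338.
Year 2020: gap = -2.5 × (7.25 - 4.26) = -7.475%, loss ≈ 20876 × 7.475/100 ≈ 1560.
Year 2021: gap = -2.5 × (6.89 - 4.26) = -6.575%, loss ≈ 20876 × 6.575/100 ≈ 1373.
Year 2022: gap = -2.5 × (9.17 - 4.26) = -12.275%, loss ≈ 20876 × 12.275/100 ≈ 2563.
Year 2023: gap = -2.5 × (9.12 - 4.26) = -12.15%, loss ≈ 20876 × 12.15/100 ≈ 2536.
Total lost output = 2338 + 1560 + 1373 + 2563 + 2536 = 10370 billion.

$10,370 billion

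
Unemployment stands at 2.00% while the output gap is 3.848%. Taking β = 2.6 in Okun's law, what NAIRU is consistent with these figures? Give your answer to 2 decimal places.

3.48%

From Okun's law, u - u* = -(output gap)/β = -(3.848)/2.6 = -1.48 points.
So u* = 2 + 1.48 = 3.48%.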